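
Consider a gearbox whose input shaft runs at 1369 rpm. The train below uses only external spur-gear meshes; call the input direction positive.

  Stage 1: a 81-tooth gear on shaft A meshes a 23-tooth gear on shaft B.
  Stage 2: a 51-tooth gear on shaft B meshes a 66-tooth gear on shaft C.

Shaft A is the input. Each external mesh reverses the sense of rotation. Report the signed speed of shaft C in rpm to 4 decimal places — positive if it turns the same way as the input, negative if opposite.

+3725.5198 rpm (same as input, |ω| = 3725.5198 rpm)

Stage 1 [81T→23T]: ω = 1369.0000×81/23 = 4821.2609 rpm, dir flips to −; running = −4821.2609
Stage 2 [51T→66T]: ω = 4821.2609×51/66 = 3725.5198 rpm, dir flips to +; running = +3725.5198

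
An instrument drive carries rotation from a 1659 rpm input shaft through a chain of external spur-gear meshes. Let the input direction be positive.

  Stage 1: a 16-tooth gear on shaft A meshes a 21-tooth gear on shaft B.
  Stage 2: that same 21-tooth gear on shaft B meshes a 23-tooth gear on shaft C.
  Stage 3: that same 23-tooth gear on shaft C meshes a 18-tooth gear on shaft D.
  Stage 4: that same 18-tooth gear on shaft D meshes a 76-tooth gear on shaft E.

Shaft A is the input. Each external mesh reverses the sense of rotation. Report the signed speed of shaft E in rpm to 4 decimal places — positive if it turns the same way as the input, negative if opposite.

+349.2632 rpm (same as input, |ω| = 349.2632 rpm)

Stage 1 [16T→21T]: ω = 1659.0000×16/21 = 1264.0000 rpm, dir flips to −; running = −1264.0000
Stage 2 [21T→23T]: ω = 1264.0000×21/23 = 1154.0870 rpm, dir flips to +; running = +1154.0870
Stage 3 [23T→18T]: ω = 1154.0870×23/18 = 1474.6667 rpm, dir flips to −; running = −1474.6667
Stage 4 [18T→76T]: ω = 1474.6667×18/76 = 349.2632 rpm, dir flips to +; running = +349.2632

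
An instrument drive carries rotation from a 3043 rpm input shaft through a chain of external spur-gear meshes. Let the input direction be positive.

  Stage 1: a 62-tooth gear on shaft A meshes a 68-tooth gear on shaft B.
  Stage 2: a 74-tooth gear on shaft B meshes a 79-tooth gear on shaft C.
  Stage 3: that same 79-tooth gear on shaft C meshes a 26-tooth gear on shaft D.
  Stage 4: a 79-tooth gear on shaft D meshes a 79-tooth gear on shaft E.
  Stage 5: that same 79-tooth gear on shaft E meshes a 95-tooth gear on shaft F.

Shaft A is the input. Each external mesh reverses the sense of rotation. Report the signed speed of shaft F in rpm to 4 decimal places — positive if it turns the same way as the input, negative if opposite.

Stage 1 [62T→68T]: ω = 3043.0000×62/68 = 2774.5000 rpm, dir flips to −; running = −2774.5000
Stage 2 [74T→79T]: ω = 2774.5000×74/79 = 2598.8987 rpm, dir flips to +; running = +2598.8987
Stage 3 [79T→26T]: ω = 2598.8987×79/26 = 7896.6538 rpm, dir flips to −; running = −7896.6538
Stage 4 [79T→79T]: ω = 7896.6538×79/79 = 7896.6538 rpm, dir flips to +; running = +7896.6538
Stage 5 [79T→95T]: ω = 7896.6538×79/95 = 6566.6911 rpm, dir flips to −; running = −6566.6911

-6566.6911 rpm (opposite to input, |ω| = 6566.6911 rpm)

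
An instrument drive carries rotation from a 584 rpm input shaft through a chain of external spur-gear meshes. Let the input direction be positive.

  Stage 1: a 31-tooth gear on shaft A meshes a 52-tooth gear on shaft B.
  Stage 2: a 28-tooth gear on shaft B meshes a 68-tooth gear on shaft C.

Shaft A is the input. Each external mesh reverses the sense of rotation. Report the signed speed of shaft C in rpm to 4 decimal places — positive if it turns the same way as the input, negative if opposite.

Stage 1 [31T→52T]: ω = 584.0000×31/52 = 348.1538 rpm, dir flips to −; running = −348.1538
Stage 2 [28T→68T]: ω = 348.1538×28/68 = 143.3575 rpm, dir flips to +; running = +143.3575

+143.3575 rpm (same as input, |ω| = 143.3575 rpm)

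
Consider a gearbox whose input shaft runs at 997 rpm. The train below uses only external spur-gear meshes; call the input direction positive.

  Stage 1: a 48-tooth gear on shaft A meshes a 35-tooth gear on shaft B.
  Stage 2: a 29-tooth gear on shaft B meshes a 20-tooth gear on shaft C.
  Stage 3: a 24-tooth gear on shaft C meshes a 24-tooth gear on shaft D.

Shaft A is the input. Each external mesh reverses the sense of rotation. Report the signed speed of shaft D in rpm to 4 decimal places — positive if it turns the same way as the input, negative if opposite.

Stage 1 [48T→35T]: ω = 997.0000×48/35 = 1367.3143 rpm, dir flips to −; running = −1367.3143
Stage 2 [29T→20T]: ω = 1367.3143×29/20 = 1982.6057 rpm, dir flips to +; running = +1982.6057
Stage 3 [24T→24T]: ω = 1982.6057×24/24 = 1982.6057 rpm, dir flips to −; running = −1982.6057

-1982.6057 rpm (opposite to input, |ω| = 1982.6057 rpm)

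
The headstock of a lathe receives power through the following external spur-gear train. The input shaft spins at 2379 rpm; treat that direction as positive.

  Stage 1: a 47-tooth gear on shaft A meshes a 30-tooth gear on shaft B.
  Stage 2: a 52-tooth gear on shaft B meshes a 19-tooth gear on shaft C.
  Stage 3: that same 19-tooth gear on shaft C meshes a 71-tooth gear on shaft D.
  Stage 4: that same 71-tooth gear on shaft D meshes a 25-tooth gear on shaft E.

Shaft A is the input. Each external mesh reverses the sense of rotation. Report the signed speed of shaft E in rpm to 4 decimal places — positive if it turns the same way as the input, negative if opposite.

+7752.3680 rpm (same as input, |ω| = 7752.3680 rpm)

Stage 1 [47T→30T]: ω = 2379.0000×47/30 = 3727.1000 rpm, dir flips to −; running = −3727.1000
Stage 2 [52T→19T]: ω = 3727.1000×52/19 = 10200.4842 rpm, dir flips to +; running = +10200.4842
Stage 3 [19T→71T]: ω = 10200.4842×19/71 = 2729.7070 rpm, dir flips to −; running = −2729.7070
Stage 4 [71T→25T]: ω = 2729.7070×71/25 = 7752.3680 rpm, dir flips to +; running = +7752.3680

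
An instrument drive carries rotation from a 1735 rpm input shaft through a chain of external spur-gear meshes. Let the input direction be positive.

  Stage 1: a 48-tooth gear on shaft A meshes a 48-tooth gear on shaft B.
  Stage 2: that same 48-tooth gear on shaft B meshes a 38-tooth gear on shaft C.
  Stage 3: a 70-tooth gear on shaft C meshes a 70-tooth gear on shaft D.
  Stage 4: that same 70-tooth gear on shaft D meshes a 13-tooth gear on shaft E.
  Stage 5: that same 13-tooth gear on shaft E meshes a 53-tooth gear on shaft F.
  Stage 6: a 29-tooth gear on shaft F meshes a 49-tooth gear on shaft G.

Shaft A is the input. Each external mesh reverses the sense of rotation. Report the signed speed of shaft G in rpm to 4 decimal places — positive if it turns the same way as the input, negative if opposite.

Stage 1 [48T→48T]: ω = 1735.0000×48/48 = 1735.0000 rpm, dir flips to −; running = −1735.0000
Stage 2 [48T→38T]: ω = 1735.0000×48/38 = 2191.5789 rpm, dir flips to +; running = +2191.5789
Stage 3 [70T→70T]: ω = 2191.5789×70/70 = 2191.5789 rpm, dir flips to −; running = −2191.5789
Stage 4 [70T→13T]: ω = 2191.5789×70/13 = 11800.8097 rpm, dir flips to +; running = +11800.8097
Stage 5 [13T→53T]: ω = 11800.8097×13/53 = 2894.5382 rpm, dir flips to −; running = −2894.5382
Stage 6 [29T→49T]: ω = 2894.5382×29/49 = 1713.0941 rpm, dir flips to +; running = +1713.0941

+1713.0941 rpm (same as input, |ω| = 1713.0941 rpm)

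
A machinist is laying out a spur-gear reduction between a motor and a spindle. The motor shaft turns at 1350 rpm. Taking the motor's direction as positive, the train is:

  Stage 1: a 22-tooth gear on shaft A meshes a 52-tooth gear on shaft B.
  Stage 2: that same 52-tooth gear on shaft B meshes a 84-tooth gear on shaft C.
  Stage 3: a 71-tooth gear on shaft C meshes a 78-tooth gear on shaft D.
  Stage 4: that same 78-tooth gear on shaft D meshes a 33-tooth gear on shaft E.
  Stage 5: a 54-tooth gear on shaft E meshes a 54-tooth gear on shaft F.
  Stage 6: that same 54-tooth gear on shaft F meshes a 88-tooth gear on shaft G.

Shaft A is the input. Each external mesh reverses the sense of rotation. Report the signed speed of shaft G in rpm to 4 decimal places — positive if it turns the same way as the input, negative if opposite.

+466.8019 rpm (same as input, |ω| = 466.8019 rpm)

Stage 1 [22T→52T]: ω = 1350.0000×22/52 = 571.1538 rpm, dir flips to −; running = −571.1538
Stage 2 [52T→84T]: ω = 571.1538×52/84 = 353.5714 rpm, dir flips to +; running = +353.5714
Stage 3 [71T→78T]: ω = 353.5714×71/78 = 321.8407 rpm, dir flips to −; running = −321.8407
Stage 4 [78T→33T]: ω = 321.8407×78/33 = 760.7143 rpm, dir flips to +; running = +760.7143
Stage 5 [54T→54T]: ω = 760.7143×54/54 = 760.7143 rpm, dir flips to −; running = −760.7143
Stage 6 [54T→88T]: ω = 760.7143×54/88 = 466.8019 rpm, dir flips to +; running = +466.8019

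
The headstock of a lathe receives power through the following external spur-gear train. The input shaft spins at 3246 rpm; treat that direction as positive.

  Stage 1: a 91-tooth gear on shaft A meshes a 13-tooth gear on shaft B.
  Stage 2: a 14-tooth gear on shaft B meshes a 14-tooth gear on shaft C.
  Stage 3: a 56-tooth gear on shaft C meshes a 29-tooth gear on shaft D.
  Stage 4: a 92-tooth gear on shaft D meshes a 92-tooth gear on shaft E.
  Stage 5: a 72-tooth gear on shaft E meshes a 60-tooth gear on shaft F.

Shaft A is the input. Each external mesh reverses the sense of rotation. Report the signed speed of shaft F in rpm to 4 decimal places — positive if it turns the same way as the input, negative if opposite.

Stage 1 [91T→13T]: ω = 3246.0000×91/13 = 22722.0000 rpm, dir flips to −; running = −22722.0000
Stage 2 [14T→14T]: ω = 22722.0000×14/14 = 22722.0000 rpm, dir flips to +; running = +22722.0000
Stage 3 [56T→29T]: ω = 22722.0000×56/29 = 43876.9655 rpm, dir flips to −; running = −43876.9655
Stage 4 [92T→92T]: ω = 43876.9655×92/92 = 43876.9655 rpm, dir flips to +; running = +43876.9655
Stage 5 [72T→60T]: ω = 43876.9655×72/60 = 52652.3586 rpm, dir flips to −; running = −52652.3586

-52652.3586 rpm (opposite to input, |ω| = 52652.3586 rpm)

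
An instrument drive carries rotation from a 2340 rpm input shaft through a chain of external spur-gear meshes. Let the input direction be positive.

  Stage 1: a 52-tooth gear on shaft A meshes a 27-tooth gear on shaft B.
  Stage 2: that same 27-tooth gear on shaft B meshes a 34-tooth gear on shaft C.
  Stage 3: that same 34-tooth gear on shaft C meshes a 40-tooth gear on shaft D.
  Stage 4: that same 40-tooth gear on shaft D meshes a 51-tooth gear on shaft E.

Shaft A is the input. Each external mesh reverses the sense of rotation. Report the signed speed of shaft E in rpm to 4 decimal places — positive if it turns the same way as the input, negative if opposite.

+2385.8824 rpm (same as input, |ω| = 2385.8824 rpm)

Stage 1 [52T→27T]: ω = 2340.0000×52/27 = 4506.6667 rpm, dir flips to −; running = −4506.6667
Stage 2 [27T→34T]: ω = 4506.6667×27/34 = 3578.8235 rpm, dir flips to +; running = +3578.8235
Stage 3 [34T→40T]: ω = 3578.8235×34/40 = 3042.0000 rpm, dir flips to −; running = −3042.0000
Stage 4 [40T→51T]: ω = 3042.0000×40/51 = 2385.8824 rpm, dir flips to +; running = +2385.8824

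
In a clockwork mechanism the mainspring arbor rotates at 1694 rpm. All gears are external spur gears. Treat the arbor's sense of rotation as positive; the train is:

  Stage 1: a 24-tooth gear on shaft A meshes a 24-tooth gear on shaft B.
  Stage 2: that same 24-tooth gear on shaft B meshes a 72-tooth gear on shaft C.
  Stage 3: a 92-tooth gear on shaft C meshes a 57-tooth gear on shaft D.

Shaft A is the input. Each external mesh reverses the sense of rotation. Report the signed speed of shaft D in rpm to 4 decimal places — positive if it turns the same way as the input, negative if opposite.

Stage 1 [24T→24T]: ω = 1694.0000×24/24 = 1694.0000 rpm, dir flips to −; running = −1694.0000
Stage 2 [24T→72T]: ω = 1694.0000×24/72 = 564.6667 rpm, dir flips to +; running = +564.6667
Stage 3 [92T→57T]: ω = 564.6667×92/57 = 911.3918 rpm, dir flips to −; running = −911.3918

-911.3918 rpm (opposite to input, |ω| = 911.3918 rpm)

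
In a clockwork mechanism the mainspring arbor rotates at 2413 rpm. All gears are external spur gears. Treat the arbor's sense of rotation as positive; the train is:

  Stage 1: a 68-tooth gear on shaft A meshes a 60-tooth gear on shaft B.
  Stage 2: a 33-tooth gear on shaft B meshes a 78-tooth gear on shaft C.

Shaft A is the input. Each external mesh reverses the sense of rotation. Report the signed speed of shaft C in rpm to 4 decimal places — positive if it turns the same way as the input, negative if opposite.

Stage 1 [68T→60T]: ω = 2413.0000×68/60 = 2734.7333 rpm, dir flips to −; running = −2734.7333
Stage 2 [33T→78T]: ω = 2734.7333×33/78 = 1157.0026 rpm, dir flips to +; running = +1157.0026

+1157.0026 rpm (same as input, |ω| = 1157.0026 rpm)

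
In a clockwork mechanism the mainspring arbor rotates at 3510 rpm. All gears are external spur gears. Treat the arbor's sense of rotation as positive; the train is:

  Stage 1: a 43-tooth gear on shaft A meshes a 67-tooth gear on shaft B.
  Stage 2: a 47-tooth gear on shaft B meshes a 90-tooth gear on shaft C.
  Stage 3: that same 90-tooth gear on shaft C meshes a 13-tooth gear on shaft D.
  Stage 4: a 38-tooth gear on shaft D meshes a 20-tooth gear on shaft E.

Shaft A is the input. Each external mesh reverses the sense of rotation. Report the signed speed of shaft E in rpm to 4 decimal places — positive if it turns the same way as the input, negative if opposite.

+15474.2239 rpm (same as input, |ω| = 15474.2239 rpm)

Stage 1 [43T→67T]: ω = 3510.0000×43/67 = 2252.6866 rpm, dir flips to −; running = −2252.6866
Stage 2 [47T→90T]: ω = 2252.6866×47/90 = 1176.4030 rpm, dir flips to +; running = +1176.4030
Stage 3 [90T→13T]: ω = 1176.4030×90/13 = 8144.3284 rpm, dir flips to −; running = −8144.3284
Stage 4 [38T→20T]: ω = 8144.3284×38/20 = 15474.2239 rpm, dir flips to +; running = +15474.2239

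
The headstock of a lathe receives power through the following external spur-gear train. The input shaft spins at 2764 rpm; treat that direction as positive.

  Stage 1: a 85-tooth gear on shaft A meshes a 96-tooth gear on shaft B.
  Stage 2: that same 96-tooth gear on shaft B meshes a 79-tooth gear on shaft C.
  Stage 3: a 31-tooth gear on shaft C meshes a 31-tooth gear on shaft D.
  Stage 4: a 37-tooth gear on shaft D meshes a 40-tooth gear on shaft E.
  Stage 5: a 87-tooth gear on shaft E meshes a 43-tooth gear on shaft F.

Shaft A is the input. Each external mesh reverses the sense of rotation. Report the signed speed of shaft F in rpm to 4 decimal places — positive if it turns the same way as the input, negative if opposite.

Stage 1 [85T→96T]: ω = 2764.0000×85/96 = 2447.2917 rpm, dir flips to −; running = −2447.2917
Stage 2 [96T→79T]: ω = 2447.2917×96/79 = 2973.9241 rpm, dir flips to +; running = +2973.9241
Stage 3 [31T→31T]: ω = 2973.9241×31/31 = 2973.9241 rpm, dir flips to −; running = −2973.9241
Stage 4 [37T→40T]: ω = 2973.9241×37/40 = 2750.8797 rpm, dir flips to +; running = +2750.8797
Stage 5 [87T→43T]: ω = 2750.8797×87/43 = 5565.7334 rpm, dir flips to −; running = −5565.7334

-5565.7334 rpm (opposite to input, |ω| = 5565.7334 rpm)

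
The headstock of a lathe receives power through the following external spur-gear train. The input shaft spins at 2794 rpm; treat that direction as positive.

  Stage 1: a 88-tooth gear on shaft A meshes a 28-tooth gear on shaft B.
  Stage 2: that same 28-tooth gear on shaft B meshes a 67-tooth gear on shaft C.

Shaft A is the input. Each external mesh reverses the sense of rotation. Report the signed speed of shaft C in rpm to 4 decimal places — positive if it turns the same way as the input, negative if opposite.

Stage 1 [88T→28T]: ω = 2794.0000×88/28 = 8781.1429 rpm, dir flips to −; running = −8781.1429
Stage 2 [28T→67T]: ω = 8781.1429×28/67 = 3669.7313 rpm, dir flips to +; running = +3669.7313

+3669.7313 rpm (same as input, |ω| = 3669.7313 rpm)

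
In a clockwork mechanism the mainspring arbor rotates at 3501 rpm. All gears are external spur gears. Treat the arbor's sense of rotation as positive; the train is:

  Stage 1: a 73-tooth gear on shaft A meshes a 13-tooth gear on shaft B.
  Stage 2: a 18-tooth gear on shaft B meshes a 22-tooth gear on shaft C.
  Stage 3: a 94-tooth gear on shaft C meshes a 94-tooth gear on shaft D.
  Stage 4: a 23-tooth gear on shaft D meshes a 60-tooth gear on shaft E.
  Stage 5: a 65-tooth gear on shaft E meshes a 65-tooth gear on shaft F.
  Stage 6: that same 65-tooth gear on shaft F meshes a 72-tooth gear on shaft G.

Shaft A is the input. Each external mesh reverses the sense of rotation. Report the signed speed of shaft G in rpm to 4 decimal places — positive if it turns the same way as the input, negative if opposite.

Stage 1 [73T→13T]: ω = 3501.0000×73/13 = 19659.4615 rpm, dir flips to −; running = −19659.4615
Stage 2 [18T→22T]: ω = 19659.4615×18/22 = 16085.0140 rpm, dir flips to +; running = +16085.0140
Stage 3 [94T→94T]: ω = 16085.0140×94/94 = 16085.0140 rpm, dir flips to −; running = −16085.0140
Stage 4 [23T→60T]: ω = 16085.0140×23/60 = 6165.9220 rpm, dir flips to +; running = +6165.9220
Stage 5 [65T→65T]: ω = 6165.9220×65/65 = 6165.9220 rpm, dir flips to −; running = −6165.9220
Stage 6 [65T→72T]: ω = 6165.9220×65/72 = 5566.4574 rpm, dir flips to +; running = +5566.4574

+5566.4574 rpm (same as input, |ω| = 5566.4574 rpm)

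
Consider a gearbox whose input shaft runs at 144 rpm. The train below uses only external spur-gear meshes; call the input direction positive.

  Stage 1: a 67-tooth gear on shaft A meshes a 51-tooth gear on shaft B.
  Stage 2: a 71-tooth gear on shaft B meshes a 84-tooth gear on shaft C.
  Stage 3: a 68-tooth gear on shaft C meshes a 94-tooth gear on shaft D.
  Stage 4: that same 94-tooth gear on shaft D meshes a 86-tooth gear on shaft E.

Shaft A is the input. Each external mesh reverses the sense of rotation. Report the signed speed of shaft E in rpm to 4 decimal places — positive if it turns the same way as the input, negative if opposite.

Stage 1 [67T→51T]: ω = 144.0000×67/51 = 189.1765 rpm, dir flips to −; running = −189.1765
Stage 2 [71T→84T]: ω = 189.1765×71/84 = 159.8992 rpm, dir flips to +; running = +159.8992
Stage 3 [68T→94T]: ω = 159.8992×68/94 = 115.6717 rpm, dir flips to −; running = −115.6717
Stage 4 [94T→86T]: ω = 115.6717×94/86 = 126.4319 rpm, dir flips to +; running = +126.4319

+126.4319 rpm (same as input, |ω| = 126.4319 rpm)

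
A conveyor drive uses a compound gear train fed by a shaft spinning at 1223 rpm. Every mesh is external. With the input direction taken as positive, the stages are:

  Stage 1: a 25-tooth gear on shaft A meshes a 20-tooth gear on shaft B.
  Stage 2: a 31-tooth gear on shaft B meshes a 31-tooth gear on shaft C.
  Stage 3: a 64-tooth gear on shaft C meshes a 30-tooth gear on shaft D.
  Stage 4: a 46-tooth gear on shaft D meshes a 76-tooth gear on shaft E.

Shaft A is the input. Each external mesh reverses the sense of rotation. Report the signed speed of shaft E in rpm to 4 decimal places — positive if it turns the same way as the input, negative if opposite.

+1973.9649 rpm (same as input, |ω| = 1973.9649 rpm)

Stage 1 [25T→20T]: ω = 1223.0000×25/20 = 1528.7500 rpm, dir flips to −; running = −1528.7500
Stage 2 [31T→31T]: ω = 1528.7500×31/31 = 1528.7500 rpm, dir flips to +; running = +1528.7500
Stage 3 [64T→30T]: ω = 1528.7500×64/30 = 3261.3333 rpm, dir flips to −; running = −3261.3333
Stage 4 [46T→76T]: ω = 3261.3333×46/76 = 1973.9649 rpm, dir flips to +; running = +1973.9649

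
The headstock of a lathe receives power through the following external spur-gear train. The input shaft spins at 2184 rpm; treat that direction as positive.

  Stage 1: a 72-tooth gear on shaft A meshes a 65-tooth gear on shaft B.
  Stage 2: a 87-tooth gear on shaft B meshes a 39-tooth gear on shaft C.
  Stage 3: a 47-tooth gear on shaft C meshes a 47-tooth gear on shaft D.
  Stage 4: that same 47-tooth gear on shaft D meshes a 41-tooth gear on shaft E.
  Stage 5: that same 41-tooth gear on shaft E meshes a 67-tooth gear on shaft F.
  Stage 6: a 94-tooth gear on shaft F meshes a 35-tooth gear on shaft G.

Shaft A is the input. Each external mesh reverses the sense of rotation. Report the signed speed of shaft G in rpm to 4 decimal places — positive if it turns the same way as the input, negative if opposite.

Stage 1 [72T→65T]: ω = 2184.0000×72/65 = 2419.2000 rpm, dir flips to −; running = −2419.2000
Stage 2 [87T→39T]: ω = 2419.2000×87/39 = 5396.6769 rpm, dir flips to +; running = +5396.6769
Stage 3 [47T→47T]: ω = 5396.6769×47/47 = 5396.6769 rpm, dir flips to −; running = −5396.6769
Stage 4 [47T→41T]: ω = 5396.6769×47/41 = 6186.4345 rpm, dir flips to +; running = +6186.4345
Stage 5 [41T→67T]: ω = 6186.4345×41/67 = 3785.7286 rpm, dir flips to −; running = −3785.7286
Stage 6 [94T→35T]: ω = 3785.7286×94/35 = 10167.3854 rpm, dir flips to +; running = +10167.3854

+10167.3854 rpm (same as input, |ω| = 10167.3854 rpm)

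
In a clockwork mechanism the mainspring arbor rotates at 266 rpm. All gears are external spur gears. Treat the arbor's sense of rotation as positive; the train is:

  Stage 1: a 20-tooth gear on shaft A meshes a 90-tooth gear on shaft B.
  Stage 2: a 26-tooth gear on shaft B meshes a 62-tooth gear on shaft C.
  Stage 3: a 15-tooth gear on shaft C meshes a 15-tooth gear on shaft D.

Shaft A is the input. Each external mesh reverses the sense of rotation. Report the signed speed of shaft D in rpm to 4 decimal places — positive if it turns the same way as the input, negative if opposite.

-24.7885 rpm (opposite to input, |ω| = 24.7885 rpm)

Stage 1 [20T→90T]: ω = 266.0000×20/90 = 59.1111 rpm, dir flips to −; running = −59.1111
Stage 2 [26T→62T]: ω = 59.1111×26/62 = 24.7885 rpm, dir flips to +; running = +24.7885
Stage 3 [15T→15T]: ω = 24.7885×15/15 = 24.7885 rpm, dir flips to −; running = −24.7885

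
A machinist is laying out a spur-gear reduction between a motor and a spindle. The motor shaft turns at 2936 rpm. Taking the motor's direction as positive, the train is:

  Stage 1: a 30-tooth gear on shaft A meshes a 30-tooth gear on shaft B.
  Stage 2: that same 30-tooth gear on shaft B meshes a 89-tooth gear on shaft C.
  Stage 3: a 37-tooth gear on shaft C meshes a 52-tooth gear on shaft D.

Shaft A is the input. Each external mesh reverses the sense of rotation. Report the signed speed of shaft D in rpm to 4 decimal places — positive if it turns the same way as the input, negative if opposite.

Stage 1 [30T→30T]: ω = 2936.0000×30/30 = 2936.0000 rpm, dir flips to −; running = −2936.0000
Stage 2 [30T→89T]: ω = 2936.0000×30/89 = 989.6629 rpm, dir flips to +; running = +989.6629
Stage 3 [37T→52T]: ω = 989.6629×37/52 = 704.1832 rpm, dir flips to −; running = −704.1832

-704.1832 rpm (opposite to input, |ω| = 704.1832 rpm)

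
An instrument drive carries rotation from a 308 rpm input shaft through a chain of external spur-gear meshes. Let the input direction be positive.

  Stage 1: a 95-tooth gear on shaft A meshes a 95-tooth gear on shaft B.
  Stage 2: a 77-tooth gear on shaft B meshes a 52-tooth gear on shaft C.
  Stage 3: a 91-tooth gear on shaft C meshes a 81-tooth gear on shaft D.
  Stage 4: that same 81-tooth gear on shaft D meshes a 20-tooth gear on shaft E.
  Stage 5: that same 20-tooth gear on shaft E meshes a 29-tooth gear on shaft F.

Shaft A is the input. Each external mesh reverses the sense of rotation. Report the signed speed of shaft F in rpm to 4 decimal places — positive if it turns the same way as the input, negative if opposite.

-1431.1379 rpm (opposite to input, |ω| = 1431.1379 rpm)

Stage 1 [95T→95T]: ω = 308.0000×95/95 = 308.0000 rpm, dir flips to −; running = −308.0000
Stage 2 [77T→52T]: ω = 308.0000×77/52 = 456.0769 rpm, dir flips to +; running = +456.0769
Stage 3 [91T→81T]: ω = 456.0769×91/81 = 512.3827 rpm, dir flips to −; running = −512.3827
Stage 4 [81T→20T]: ω = 512.3827×81/20 = 2075.1500 rpm, dir flips to +; running = +2075.1500
Stage 5 [20T→29T]: ω = 2075.1500×20/29 = 1431.1379 rpm, dir flips to −; running = −1431.1379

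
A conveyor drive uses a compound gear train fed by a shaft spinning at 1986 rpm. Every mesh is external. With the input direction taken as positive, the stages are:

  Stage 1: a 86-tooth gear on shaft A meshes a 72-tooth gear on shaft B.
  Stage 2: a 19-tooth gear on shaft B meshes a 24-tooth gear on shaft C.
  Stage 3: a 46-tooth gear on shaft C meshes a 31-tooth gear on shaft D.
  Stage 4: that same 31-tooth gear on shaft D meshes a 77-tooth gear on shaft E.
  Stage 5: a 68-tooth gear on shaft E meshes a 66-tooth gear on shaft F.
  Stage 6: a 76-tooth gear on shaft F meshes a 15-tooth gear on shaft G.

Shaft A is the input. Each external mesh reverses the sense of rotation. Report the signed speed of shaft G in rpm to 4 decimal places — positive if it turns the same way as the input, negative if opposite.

+5856.5516 rpm (same as input, |ω| = 5856.5516 rpm)

Stage 1 [86T→72T]: ω = 1986.0000×86/72 = 2372.1667 rpm, dir flips to −; running = −2372.1667
Stage 2 [19T→24T]: ω = 2372.1667×19/24 = 1877.9653 rpm, dir flips to +; running = +1877.9653
Stage 3 [46T→31T]: ω = 1877.9653×46/31 = 2786.6582 rpm, dir flips to −; running = −2786.6582
Stage 4 [31T→77T]: ω = 2786.6582×31/77 = 1121.9013 rpm, dir flips to +; running = +1121.9013
Stage 5 [68T→66T]: ω = 1121.9013×68/66 = 1155.8983 rpm, dir flips to −; running = −1155.8983
Stage 6 [76T→15T]: ω = 1155.8983×76/15 = 5856.5516 rpm, dir flips to +; running = +5856.5516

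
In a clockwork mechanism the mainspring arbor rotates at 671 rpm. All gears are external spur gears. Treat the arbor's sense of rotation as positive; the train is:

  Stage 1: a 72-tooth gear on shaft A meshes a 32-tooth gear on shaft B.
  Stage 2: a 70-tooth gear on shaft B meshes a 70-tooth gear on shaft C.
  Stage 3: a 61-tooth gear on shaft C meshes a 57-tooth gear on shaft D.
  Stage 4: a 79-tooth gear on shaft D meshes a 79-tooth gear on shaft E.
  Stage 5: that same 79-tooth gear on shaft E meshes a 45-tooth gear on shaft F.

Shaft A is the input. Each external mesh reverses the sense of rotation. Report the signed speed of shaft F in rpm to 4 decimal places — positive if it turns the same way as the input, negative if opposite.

Stage 1 [72T→32T]: ω = 671.0000×72/32 = 1509.7500 rpm, dir flips to −; running = −1509.7500
Stage 2 [70T→70T]: ω = 1509.7500×70/70 = 1509.7500 rpm, dir flips to +; running = +1509.7500
Stage 3 [61T→57T]: ω = 1509.7500×61/57 = 1615.6974 rpm, dir flips to −; running = −1615.6974
Stage 4 [79T→79T]: ω = 1615.6974×79/79 = 1615.6974 rpm, dir flips to +; running = +1615.6974
Stage 5 [79T→45T]: ω = 1615.6974×79/45 = 2836.4465 rpm, dir flips to −; running = −2836.4465

-2836.4465 rpm (opposite to input, |ω| = 2836.4465 rpm)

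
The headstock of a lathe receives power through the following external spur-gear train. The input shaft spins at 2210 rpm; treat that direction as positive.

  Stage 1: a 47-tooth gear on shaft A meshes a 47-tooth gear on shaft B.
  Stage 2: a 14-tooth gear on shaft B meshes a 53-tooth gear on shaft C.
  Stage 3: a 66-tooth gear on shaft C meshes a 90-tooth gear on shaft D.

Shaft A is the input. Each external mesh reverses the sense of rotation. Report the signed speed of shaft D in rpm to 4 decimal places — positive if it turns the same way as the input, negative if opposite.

-428.1006 rpm (opposite to input, |ω| = 428.1006 rpm)

Stage 1 [47T→47T]: ω = 2210.0000×47/47 = 2210.0000 rpm, dir flips to −; running = −2210.0000
Stage 2 [14T→53T]: ω = 2210.0000×14/53 = 583.7736 rpm, dir flips to +; running = +583.7736
Stage 3 [66T→90T]: ω = 583.7736×66/90 = 428.1006 rpm, dir flips to −; running = −428.1006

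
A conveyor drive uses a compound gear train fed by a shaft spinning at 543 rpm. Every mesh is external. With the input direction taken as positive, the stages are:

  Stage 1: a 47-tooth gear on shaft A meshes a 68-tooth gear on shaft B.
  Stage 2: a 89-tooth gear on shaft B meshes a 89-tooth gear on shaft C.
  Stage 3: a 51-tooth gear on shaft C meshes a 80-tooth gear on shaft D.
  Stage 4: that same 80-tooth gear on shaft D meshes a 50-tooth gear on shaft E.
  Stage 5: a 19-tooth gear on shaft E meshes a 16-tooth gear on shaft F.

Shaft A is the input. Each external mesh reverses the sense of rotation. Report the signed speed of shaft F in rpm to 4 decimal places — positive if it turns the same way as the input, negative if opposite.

-454.5928 rpm (opposite to input, |ω| = 454.5928 rpm)

Stage 1 [47T→68T]: ω = 543.0000×47/68 = 375.3088 rpm, dir flips to −; running = −375.3088
Stage 2 [89T→89T]: ω = 375.3088×89/89 = 375.3088 rpm, dir flips to +; running = +375.3088
Stage 3 [51T→80T]: ω = 375.3088×51/80 = 239.2594 rpm, dir flips to −; running = −239.2594
Stage 4 [80T→50T]: ω = 239.2594×80/50 = 382.8150 rpm, dir flips to +; running = +382.8150
Stage 5 [19T→16T]: ω = 382.8150×19/16 = 454.5928 rpm, dir flips to −; running = −454.5928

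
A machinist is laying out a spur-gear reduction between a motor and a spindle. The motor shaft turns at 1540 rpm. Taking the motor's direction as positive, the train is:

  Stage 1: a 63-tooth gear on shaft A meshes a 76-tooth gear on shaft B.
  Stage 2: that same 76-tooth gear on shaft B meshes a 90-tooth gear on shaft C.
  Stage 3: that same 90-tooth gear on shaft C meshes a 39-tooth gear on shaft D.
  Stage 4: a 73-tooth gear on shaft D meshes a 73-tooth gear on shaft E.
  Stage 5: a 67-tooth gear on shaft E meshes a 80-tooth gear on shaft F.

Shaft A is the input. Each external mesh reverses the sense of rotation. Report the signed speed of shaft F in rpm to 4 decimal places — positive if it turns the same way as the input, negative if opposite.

-2083.4423 rpm (opposite to input, |ω| = 2083.4423 rpm)

Stage 1 [63T→76T]: ω = 1540.0000×63/76 = 1276.5789 rpm, dir flips to −; running = −1276.5789
Stage 2 [76T→90T]: ω = 1276.5789×76/90 = 1078.0000 rpm, dir flips to +; running = +1078.0000
Stage 3 [90T→39T]: ω = 1078.0000×90/39 = 2487.6923 rpm, dir flips to −; running = −2487.6923
Stage 4 [73T→73T]: ω = 2487.6923×73/73 = 2487.6923 rpm, dir flips to +; running = +2487.6923
Stage 5 [67T→80T]: ω = 2487.6923×67/80 = 2083.4423 rpm, dir flips to −; running = −2083.4423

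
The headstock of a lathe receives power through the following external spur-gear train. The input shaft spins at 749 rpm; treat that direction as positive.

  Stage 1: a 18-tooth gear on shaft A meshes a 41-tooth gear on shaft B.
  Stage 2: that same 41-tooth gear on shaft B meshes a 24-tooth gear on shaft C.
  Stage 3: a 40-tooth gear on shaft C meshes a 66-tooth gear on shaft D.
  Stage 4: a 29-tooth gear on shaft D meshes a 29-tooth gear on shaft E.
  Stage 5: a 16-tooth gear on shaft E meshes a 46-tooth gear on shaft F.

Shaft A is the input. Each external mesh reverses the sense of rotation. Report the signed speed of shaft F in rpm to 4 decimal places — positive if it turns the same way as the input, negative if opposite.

Stage 1 [18T→41T]: ω = 749.0000×18/41 = 328.8293 rpm, dir flips to −; running = −328.8293
Stage 2 [41T→24T]: ω = 328.8293×41/24 = 561.7500 rpm, dir flips to +; running = +561.7500
Stage 3 [40T→66T]: ω = 561.7500×40/66 = 340.4545 rpm, dir flips to −; running = −340.4545
Stage 4 [29T→29T]: ω = 340.4545×29/29 = 340.4545 rpm, dir flips to +; running = +340.4545
Stage 5 [16T→46T]: ω = 340.4545×16/46 = 118.4190 rpm, dir flips to −; running = −118.4190

-118.4190 rpm (opposite to input, |ω| = 118.4190 rpm)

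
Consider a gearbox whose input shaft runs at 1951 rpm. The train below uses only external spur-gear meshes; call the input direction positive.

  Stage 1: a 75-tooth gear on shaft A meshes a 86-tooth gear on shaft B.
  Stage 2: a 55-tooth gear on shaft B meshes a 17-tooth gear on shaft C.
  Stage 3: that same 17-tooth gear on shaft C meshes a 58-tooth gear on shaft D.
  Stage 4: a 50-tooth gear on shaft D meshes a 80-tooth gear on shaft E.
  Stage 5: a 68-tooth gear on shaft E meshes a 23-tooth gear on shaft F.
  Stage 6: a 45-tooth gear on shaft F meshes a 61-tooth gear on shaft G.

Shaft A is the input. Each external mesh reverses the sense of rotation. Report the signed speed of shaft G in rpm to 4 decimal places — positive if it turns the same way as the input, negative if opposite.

+2199.3713 rpm (same as input, |ω| = 2199.3713 rpm)

Stage 1 [75T→86T]: ω = 1951.0000×75/86 = 1701.4535 rpm, dir flips to −; running = −1701.4535
Stage 2 [55T→17T]: ω = 1701.4535×55/17 = 5504.7025 rpm, dir flips to +; running = +5504.7025
Stage 3 [17T→58T]: ω = 5504.7025×17/58 = 1613.4473 rpm, dir flips to −; running = −1613.4473
Stage 4 [50T→80T]: ω = 1613.4473×50/80 = 1008.4045 rpm, dir flips to +; running = +1008.4045
Stage 5 [68T→23T]: ω = 1008.4045×68/23 = 2981.3700 rpm, dir flips to −; running = −2981.3700
Stage 6 [45T→61T]: ω = 2981.3700×45/61 = 2199.3713 rpm, dir flips to +; running = +2199.3713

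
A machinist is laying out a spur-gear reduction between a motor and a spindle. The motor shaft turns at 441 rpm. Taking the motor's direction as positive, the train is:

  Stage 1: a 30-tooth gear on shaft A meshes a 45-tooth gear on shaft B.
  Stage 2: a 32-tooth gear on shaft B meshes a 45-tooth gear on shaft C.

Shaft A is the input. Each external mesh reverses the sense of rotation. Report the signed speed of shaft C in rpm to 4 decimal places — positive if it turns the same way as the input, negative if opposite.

+209.0667 rpm (same as input, |ω| = 209.0667 rpm)

Stage 1 [30T→45T]: ω = 441.0000×30/45 = 294.0000 rpm, dir flips to −; running = −294.0000
Stage 2 [32T→45T]: ω = 294.0000×32/45 = 209.0667 rpm, dir flips to +; running = +209.0667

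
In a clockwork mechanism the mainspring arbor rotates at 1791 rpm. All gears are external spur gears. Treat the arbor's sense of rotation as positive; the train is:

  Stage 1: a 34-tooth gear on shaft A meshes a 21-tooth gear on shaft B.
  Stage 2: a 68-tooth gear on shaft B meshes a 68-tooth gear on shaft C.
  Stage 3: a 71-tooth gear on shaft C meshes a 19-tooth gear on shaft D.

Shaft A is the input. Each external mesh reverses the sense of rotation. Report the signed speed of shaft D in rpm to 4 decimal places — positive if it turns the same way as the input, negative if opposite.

Stage 1 [34T→21T]: ω = 1791.0000×34/21 = 2899.7143 rpm, dir flips to −; running = −2899.7143
Stage 2 [68T→68T]: ω = 2899.7143×68/68 = 2899.7143 rpm, dir flips to +; running = +2899.7143
Stage 3 [71T→19T]: ω = 2899.7143×71/19 = 10835.7744 rpm, dir flips to −; running = −10835.7744

-10835.7744 rpm (opposite to input, |ω| = 10835.7744 rpm)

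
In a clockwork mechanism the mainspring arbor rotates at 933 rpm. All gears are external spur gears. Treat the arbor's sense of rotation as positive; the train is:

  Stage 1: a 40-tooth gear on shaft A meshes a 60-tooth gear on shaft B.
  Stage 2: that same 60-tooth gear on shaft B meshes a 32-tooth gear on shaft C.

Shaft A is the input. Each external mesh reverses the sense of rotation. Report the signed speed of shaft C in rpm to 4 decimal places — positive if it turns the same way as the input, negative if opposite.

+1166.2500 rpm (same as input, |ω| = 1166.2500 rpm)

Stage 1 [40T→60T]: ω = 933.0000×40/60 = 622.0000 rpm, dir flips to −; running = −622.0000
Stage 2 [60T→32T]: ω = 622.0000×60/32 = 1166.2500 rpm, dir flips to +; running = +1166.2500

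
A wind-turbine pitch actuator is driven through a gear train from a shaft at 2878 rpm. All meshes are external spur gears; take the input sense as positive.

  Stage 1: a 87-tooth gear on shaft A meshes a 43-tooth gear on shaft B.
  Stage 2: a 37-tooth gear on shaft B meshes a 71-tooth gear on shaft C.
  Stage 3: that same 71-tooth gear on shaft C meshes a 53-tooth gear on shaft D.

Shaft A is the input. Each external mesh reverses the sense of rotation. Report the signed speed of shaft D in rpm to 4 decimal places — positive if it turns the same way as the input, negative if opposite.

-4065.0645 rpm (opposite to input, |ω| = 4065.0645 rpm)

Stage 1 [87T→43T]: ω = 2878.0000×87/43 = 5822.9302 rpm, dir flips to −; running = −5822.9302
Stage 2 [37T→71T]: ω = 5822.9302×37/71 = 3034.4848 rpm, dir flips to +; running = +3034.4848
Stage 3 [71T→53T]: ω = 3034.4848×71/53 = 4065.0645 rpm, dir flips to −; running = −4065.0645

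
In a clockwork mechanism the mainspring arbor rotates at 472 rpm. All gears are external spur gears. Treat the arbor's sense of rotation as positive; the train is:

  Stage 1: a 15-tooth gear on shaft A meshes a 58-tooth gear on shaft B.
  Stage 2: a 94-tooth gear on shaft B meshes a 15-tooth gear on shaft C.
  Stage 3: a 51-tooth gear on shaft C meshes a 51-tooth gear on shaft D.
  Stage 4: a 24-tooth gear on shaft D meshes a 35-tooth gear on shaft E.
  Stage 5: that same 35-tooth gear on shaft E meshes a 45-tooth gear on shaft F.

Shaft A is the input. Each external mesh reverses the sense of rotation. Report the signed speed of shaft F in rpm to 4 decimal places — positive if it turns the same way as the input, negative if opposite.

-407.9816 rpm (opposite to input, |ω| = 407.9816 rpm)

Stage 1 [15T→58T]: ω = 472.0000×15/58 = 122.0690 rpm, dir flips to −; running = −122.0690
Stage 2 [94T→15T]: ω = 122.0690×94/15 = 764.9655 rpm, dir flips to +; running = +764.9655
Stage 3 [51T→51T]: ω = 764.9655×51/51 = 764.9655 rpm, dir flips to −; running = −764.9655
Stage 4 [24T→35T]: ω = 764.9655×24/35 = 524.5478 rpm, dir flips to +; running = +524.5478
Stage 5 [35T→45T]: ω = 524.5478×35/45 = 407.9816 rpm, dir flips to −; running = −407.9816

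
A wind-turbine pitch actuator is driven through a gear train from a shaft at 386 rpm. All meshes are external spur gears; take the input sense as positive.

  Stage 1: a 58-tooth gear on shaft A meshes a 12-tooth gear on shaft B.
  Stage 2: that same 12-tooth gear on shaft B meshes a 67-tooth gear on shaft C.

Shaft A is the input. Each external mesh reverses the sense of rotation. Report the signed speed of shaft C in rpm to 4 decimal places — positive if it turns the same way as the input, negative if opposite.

+334.1493 rpm (same as input, |ω| = 334.1493 rpm)

Stage 1 [58T→12T]: ω = 386.0000×58/12 = 1865.6667 rpm, dir flips to −; running = −1865.6667
Stage 2 [12T→67T]: ω = 1865.6667×12/67 = 334.1493 rpm, dir flips to +; running = +334.1493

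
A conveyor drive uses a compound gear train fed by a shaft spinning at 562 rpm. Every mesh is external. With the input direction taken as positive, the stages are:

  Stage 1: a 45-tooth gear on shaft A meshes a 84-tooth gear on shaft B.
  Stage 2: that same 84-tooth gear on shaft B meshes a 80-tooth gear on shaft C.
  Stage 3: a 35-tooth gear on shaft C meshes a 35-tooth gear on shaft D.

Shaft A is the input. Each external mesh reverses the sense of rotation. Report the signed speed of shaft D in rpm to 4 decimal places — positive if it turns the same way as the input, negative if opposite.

Stage 1 [45T→84T]: ω = 562.0000×45/84 = 301.0714 rpm, dir flips to −; running = −301.0714
Stage 2 [84T→80T]: ω = 301.0714×84/80 = 316.1250 rpm, dir flips to +; running = +316.1250
Stage 3 [35T→35T]: ω = 316.1250×35/35 = 316.1250 rpm, dir flips to −; running = −316.1250

-316.1250 rpm (opposite to input, |ω| = 316.1250 rpm)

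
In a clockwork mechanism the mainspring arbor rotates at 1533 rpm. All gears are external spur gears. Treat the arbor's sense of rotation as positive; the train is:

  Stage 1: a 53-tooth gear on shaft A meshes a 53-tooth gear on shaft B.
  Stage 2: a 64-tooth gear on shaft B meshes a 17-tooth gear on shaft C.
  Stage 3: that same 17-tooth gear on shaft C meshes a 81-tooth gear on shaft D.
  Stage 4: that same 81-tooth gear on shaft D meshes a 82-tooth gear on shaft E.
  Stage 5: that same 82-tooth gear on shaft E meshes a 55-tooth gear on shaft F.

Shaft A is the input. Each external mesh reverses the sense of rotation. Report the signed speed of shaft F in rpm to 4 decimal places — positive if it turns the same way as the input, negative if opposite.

-1783.8545 rpm (opposite to input, |ω| = 1783.8545 rpm)

Stage 1 [53T→53T]: ω = 1533.0000×53/53 = 1533.0000 rpm, dir flips to −; running = −1533.0000
Stage 2 [64T→17T]: ω = 1533.0000×64/17 = 5771.2941 rpm, dir flips to +; running = +5771.2941
Stage 3 [17T→81T]: ω = 5771.2941×17/81 = 1211.2593 rpm, dir flips to −; running = −1211.2593
Stage 4 [81T→82T]: ω = 1211.2593×81/82 = 1196.4878 rpm, dir flips to +; running = +1196.4878
Stage 5 [82T→55T]: ω = 1196.4878×82/55 = 1783.8545 rpm, dir flips to −; running = −1783.8545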